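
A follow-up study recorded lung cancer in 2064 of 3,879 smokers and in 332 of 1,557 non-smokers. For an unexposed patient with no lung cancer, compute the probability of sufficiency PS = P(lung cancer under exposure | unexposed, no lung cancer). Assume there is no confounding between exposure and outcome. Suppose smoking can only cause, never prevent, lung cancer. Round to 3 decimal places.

PS ≈ 0.405

p₁ = P(outcome | exposed) = 2064/3879 = 0.5321
p₀ = P(outcome | unexposed) = 332/1557 = 0.21323
Under exogeneity and monotonicity, PS = (p₁ − p₀) / (1 − p₀).
PS = (0.5321 − 0.21323) / (1 − 0.21323) = 0.31887 / 0.78677 ≈ 0.4053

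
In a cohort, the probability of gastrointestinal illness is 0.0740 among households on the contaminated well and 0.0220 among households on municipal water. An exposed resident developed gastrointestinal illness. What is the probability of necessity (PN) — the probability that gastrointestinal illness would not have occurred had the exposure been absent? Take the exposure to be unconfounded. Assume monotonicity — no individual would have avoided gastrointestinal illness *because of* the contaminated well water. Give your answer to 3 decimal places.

Let p₁ = 0.074, p₀ = 0.022.
Under exogeneity and monotonicity, PN = (p₁ − p₀) / p₁.
PN = (0.074 − 0.022) / 0.074 = 0.052 / 0.074 ≈ 0.7027

PN ≈ 0.703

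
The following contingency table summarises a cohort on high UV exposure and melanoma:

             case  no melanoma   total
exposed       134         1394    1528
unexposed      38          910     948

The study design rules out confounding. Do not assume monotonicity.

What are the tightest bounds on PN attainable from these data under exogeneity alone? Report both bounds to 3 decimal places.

0.543 ≤ PN ≤ 1.000

p₁ = P(outcome | exposed) = 134/1528 = 0.087696
p₀ = P(outcome | unexposed) = 38/948 = 0.040084
Under exogeneity alone the bounds on PN are max{0,(p₁−p₀)/p₁} ≤ PN ≤ min{1,(1−p₀)/p₁}.
  lower = (p₁ − p₀)/p₁ = 0.047612 / 0.087696 ≈ 0.5429
  upper = min{1, (1 − p₀)/p₁} = 0.95992 / 0.087696 ≈ 10.9459 → capped at 1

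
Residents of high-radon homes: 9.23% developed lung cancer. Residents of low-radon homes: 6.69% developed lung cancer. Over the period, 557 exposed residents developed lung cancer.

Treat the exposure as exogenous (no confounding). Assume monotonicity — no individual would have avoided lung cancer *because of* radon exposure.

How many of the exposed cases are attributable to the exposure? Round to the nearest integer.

about 153 cases

p₁ = 0.0923, p₀ = 0.0669.
PN = (p₁ − p₀)/p₁ = (0.0923 − 0.0669) / 0.0923 ≈ 0.27519.
Attributable cases ≈ PN × (exposed cases) = 0.27519 × 557 ≈ 153.28.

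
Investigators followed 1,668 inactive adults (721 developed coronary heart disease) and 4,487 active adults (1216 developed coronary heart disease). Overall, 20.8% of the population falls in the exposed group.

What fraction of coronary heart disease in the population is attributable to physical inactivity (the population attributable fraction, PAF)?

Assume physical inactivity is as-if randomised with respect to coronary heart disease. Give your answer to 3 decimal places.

p₁ = P(outcome | exposed) = 721/1668 = 0.43225
p₀ = P(outcome | unexposed) = 1216/4487 = 0.27101
Overall risk P(Y=1) = π·p₁ + (1−π)·p₀ = 0.208×0.43225 + 0.792×0.27101 = 0.30454.
Under exogeneity, PAF = [P(Y=1) − p₀] / P(Y=1).
PAF = (0.30454 − 0.27101) / 0.30454 ≈ 0.1101

PAF ≈ 0.110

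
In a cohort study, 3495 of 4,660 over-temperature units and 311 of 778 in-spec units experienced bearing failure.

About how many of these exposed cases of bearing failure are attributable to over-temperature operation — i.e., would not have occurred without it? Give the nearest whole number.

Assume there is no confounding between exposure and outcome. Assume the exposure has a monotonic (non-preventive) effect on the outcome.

p₁ = P(outcome | exposed) = 3495/4660 = 0.75
p₀ = P(outcome | unexposed) = 311/778 = 0.39974
PN = (p₁ − p₀)/p₁ = (0.75 − 0.39974) / 0.75 ≈ 0.46701.
Attributable cases ≈ PN × (exposed cases) = 0.46701 × 3495 ≈ 1632.20.

about 1632 cases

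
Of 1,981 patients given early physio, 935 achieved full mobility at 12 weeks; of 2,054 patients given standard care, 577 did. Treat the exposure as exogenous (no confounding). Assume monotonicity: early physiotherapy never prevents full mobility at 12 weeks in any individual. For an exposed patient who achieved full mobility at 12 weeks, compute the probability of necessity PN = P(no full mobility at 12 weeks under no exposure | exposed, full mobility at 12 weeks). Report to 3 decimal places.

p₁ = P(outcome | exposed) = 935/1981 = 0.47198
p₀ = P(outcome | unexposed) = 577/2054 = 0.28092
Under exogeneity and monotonicity, PN = (p₁ − p₀) / p₁.
PN = (0.47198 − 0.28092) / 0.47198 = 0.19107 / 0.47198 ≈ 0.4048

PN ≈ 0.405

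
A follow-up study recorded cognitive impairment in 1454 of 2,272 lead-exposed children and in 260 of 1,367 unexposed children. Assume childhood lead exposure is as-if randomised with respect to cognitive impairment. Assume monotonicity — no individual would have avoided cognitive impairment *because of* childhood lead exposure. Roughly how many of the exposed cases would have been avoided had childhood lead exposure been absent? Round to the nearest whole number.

about 1022 cases

p₁ = P(outcome | exposed) = 1454/2272 = 0.63996
p₀ = P(outcome | unexposed) = 260/1367 = 0.1902
PN = (p₁ − p₀)/p₁ = (0.63996 − 0.1902) / 0.63996 ≈ 0.70280.
Attributable cases ≈ PN × (exposed cases) = 0.70280 × 1454 ≈ 1021.87.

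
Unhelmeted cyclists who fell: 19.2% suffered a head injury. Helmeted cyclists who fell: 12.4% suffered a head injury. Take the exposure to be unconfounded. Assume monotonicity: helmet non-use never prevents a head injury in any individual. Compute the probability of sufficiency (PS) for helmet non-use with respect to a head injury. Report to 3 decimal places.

p₁ = 0.192, p₀ = 0.124.
Under exogeneity and monotonicity, PS = (p₁ − p₀) / (1 − p₀).
PS = (0.192 − 0.124) / (1 − 0.124) = 0.068 / 0.876 ≈ 0.0776

PS ≈ 0.078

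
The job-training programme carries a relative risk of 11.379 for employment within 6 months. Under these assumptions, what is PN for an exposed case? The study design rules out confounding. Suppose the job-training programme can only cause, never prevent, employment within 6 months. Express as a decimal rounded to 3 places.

Under exogeneity and monotonicity, PN = (RR − 1) / RR = 1 − 1/RR.
PN = (11.379 − 1) / 11.379 = 10.38 / 11.379 ≈ 0.9121

PN ≈ 0.912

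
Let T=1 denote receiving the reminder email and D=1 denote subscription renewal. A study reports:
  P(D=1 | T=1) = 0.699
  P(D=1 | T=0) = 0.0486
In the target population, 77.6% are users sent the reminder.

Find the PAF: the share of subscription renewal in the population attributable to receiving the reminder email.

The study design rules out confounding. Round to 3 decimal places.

Let p₁ = 0.699, p₀ = 0.0486.
Overall risk P(Y=1) = π·p₁ + (1−π)·p₀ = 0.776×0.699 + 0.224×0.0486 = 0.55331.
Under exogeneity, PAF = [P(Y=1) − p₀] / P(Y=1).
PAF = (0.55331 − 0.0486) / 0.55331 ≈ 0.9122

PAF ≈ 0.912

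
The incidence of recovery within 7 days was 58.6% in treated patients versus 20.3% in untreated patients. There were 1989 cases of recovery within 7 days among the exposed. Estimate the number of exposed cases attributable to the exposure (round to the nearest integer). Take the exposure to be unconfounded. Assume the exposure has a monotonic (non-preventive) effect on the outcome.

about 1300 cases

p₁ = 0.586, p₀ = 0.203.
PN = (p₁ − p₀)/p₁ = (0.586 − 0.203) / 0.586 ≈ 0.65358.
Attributable cases ≈ PN × (exposed cases) = 0.65358 × 1989 ≈ 1299.98.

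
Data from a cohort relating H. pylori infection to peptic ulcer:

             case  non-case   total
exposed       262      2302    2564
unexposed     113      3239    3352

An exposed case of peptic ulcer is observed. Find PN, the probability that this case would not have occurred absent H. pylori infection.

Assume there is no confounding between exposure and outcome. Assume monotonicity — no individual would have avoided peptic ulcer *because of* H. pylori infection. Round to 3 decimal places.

PN ≈ 0.670

p₁ = P(outcome | exposed) = 262/2564 = 0.10218
p₀ = P(outcome | unexposed) = 113/3352 = 0.033711
Under exogeneity and monotonicity, PN = (p₁ − p₀)/p₁.
PN = (0.10218 − 0.033711) / 0.10218 ≈ 0.6701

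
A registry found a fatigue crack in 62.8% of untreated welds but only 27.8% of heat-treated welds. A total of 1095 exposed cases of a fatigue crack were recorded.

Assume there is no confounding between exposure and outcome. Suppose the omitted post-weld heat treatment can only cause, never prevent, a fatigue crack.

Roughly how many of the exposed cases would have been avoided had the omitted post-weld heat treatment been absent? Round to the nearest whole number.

about 610 cases

p₁ = 0.628, p₀ = 0.278.
PN = (p₁ − p₀)/p₁ = (0.628 − 0.278) / 0.628 ≈ 0.55732.
Attributable cases ≈ PN × (exposed cases) = 0.55732 × 1095 ≈ 610.27.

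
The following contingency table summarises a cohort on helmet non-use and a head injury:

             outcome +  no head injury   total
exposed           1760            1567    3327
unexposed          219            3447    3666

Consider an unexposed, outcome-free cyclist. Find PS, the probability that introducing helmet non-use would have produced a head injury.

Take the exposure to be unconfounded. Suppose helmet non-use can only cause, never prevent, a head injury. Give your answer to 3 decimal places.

p₁ = P(outcome | exposed) = 1760/3327 = 0.52901
p₀ = P(outcome | unexposed) = 219/3666 = 0.059738
Under exogeneity and monotonicity, PS = (p₁ − p₀)/(1 − p₀).
PS = (0.52901 − 0.059738) / 0.94026 ≈ 0.4991

PS ≈ 0.499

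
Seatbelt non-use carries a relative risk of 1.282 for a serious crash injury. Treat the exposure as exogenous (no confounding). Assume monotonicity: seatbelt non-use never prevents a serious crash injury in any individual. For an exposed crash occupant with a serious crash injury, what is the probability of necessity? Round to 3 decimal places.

PN ≈ 0.220

Under exogeneity and monotonicity, PN = (RR − 1) / RR = 1 − 1/RR.
PN = (1.282 − 1) / 1.282 = 0.282 / 1.282 ≈ 0.2200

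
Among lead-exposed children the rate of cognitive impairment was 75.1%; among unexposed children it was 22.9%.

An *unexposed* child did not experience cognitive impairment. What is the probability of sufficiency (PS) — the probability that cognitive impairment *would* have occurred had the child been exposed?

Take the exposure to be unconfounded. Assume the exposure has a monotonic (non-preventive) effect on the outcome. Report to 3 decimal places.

p₁ = 0.751, p₀ = 0.229.
Under exogeneity and monotonicity, PS = (p₁ − p₀) / (1 − p₀).
PS = (0.751 − 0.229) / (1 − 0.229) = 0.522 / 0.771 ≈ 0.6770

PS ≈ 0.677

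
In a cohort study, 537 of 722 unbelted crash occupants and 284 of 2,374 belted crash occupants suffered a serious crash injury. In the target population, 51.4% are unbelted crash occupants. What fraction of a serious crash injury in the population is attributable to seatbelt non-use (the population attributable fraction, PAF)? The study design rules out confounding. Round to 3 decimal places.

PAF ≈ 0.728

p₁ = P(outcome | exposed) = 537/722 = 0.74377
p₀ = P(outcome | unexposed) = 284/2374 = 0.11963
Overall risk P(Y=1) = π·p₁ + (1−π)·p₀ = 0.514×0.74377 + 0.486×0.11963 = 0.44044.
Under exogeneity, PAF = [P(Y=1) − p₀] / P(Y=1).
PAF = (0.44044 − 0.11963) / 0.44044 ≈ 0.7284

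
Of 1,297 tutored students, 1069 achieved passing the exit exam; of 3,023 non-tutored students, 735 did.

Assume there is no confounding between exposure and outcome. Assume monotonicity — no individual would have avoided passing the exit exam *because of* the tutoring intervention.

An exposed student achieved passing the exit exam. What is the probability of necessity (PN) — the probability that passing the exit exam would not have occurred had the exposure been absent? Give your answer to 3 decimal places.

PN ≈ 0.705

p₁ = P(outcome | exposed) = 1069/1297 = 0.82421
p₀ = P(outcome | unexposed) = 735/3023 = 0.24314
Under exogeneity and monotonicity, PN = (p₁ − p₀) / p₁.
PN = (0.82421 − 0.24314) / 0.82421 = 0.58107 / 0.82421 ≈ 0.7050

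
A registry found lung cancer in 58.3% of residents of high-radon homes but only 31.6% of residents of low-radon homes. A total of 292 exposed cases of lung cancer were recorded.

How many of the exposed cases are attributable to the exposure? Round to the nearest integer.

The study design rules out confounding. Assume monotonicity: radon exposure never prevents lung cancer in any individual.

p₁ = 0.583, p₀ = 0.316.
PN = (p₁ − p₀)/p₁ = (0.583 − 0.316) / 0.583 ≈ 0.45798.
Attributable cases ≈ PN × (exposed cases) = 0.45798 × 292 ≈ 133.73.

about 134 cases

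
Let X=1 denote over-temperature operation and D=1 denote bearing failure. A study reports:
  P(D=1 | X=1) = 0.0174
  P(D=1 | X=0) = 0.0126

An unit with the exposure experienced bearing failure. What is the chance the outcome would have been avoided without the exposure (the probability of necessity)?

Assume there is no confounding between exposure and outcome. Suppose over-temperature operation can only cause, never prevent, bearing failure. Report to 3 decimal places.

Let p₁ = 0.0174, p₀ = 0.0126.
Under exogeneity and monotonicity, PN = (p₁ − p₀) / p₁.
PN = (0.0174 − 0.0126) / 0.0174 = 0.0048 / 0.0174 ≈ 0.2759

PN ≈ 0.276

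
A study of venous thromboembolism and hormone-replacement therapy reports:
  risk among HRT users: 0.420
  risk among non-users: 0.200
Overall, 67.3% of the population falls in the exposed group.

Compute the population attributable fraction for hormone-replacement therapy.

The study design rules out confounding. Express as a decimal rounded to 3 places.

PAF ≈ 0.425

Let p₁ = 0.42, p₀ = 0.2.
Overall risk P(Y=1) = π·p₁ + (1−π)·p₀ = 0.673×0.42 + 0.327×0.2 = 0.34806.
Under exogeneity, PAF = [P(Y=1) − p₀] / P(Y=1).
PAF = (0.34806 − 0.2) / 0.34806 ≈ 0.4254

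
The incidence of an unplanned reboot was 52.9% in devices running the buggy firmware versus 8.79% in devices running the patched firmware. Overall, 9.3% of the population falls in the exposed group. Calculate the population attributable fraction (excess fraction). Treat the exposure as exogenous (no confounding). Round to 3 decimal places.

p₁ = 0.529, p₀ = 0.0879.
Overall risk P(Y=1) = π·p₁ + (1−π)·p₀ = 0.093×0.529 + 0.907×0.0879 = 0.12892.
Under exogeneity, PAF = [P(Y=1) − p₀] / P(Y=1).
PAF = (0.12892 − 0.0879) / 0.12892 ≈ 0.3182

PAF ≈ 0.318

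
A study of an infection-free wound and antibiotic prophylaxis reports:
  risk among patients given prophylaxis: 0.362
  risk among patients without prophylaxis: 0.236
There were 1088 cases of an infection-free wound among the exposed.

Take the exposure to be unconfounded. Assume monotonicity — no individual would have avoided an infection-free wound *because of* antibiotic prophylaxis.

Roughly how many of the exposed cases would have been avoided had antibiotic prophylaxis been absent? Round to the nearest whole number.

about 379 cases

Let p₁ = 0.362, p₀ = 0.236.
PN = (p₁ − p₀)/p₁ = (0.362 − 0.236) / 0.362 ≈ 0.34807.
Attributable cases ≈ PN × (exposed cases) = 0.34807 × 1088 ≈ 378.70.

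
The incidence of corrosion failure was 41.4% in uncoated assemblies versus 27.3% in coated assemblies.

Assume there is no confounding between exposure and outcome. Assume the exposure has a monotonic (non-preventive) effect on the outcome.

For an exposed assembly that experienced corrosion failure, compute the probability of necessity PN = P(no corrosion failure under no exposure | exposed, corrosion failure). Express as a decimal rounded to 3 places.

PN ≈ 0.341

p₁ = 0.414, p₀ = 0.273.
Under exogeneity and monotonicity, PN = (p₁ − p₀) / p₁.
PN = (0.414 − 0.273) / 0.414 = 0.141 / 0.414 ≈ 0.3406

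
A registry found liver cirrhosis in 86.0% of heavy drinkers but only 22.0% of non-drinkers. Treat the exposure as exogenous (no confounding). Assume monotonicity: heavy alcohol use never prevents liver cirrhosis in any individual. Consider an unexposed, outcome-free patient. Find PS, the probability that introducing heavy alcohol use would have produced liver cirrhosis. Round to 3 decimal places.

PS ≈ 0.821

p₁ = 0.86, p₀ = 0.22.
Under exogeneity and monotonicity, PS = (p₁ − p₀) / (1 − p₀).
PS = (0.86 − 0.22) / (1 − 0.22) = 0.64 / 0.78 ≈ 0.8205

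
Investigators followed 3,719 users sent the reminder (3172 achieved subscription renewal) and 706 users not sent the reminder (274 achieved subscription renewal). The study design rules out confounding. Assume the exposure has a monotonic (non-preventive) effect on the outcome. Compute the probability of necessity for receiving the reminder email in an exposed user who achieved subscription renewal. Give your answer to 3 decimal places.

p₁ = P(outcome | exposed) = 3172/3719 = 0.85292
p₀ = P(outcome | unexposed) = 274/706 = 0.3881
Under exogeneity and monotonicity, PN = (p₁ − p₀) / p₁.
PN = (0.85292 − 0.3881) / 0.85292 = 0.46482 / 0.85292 ≈ 0.5450

PN ≈ 0.545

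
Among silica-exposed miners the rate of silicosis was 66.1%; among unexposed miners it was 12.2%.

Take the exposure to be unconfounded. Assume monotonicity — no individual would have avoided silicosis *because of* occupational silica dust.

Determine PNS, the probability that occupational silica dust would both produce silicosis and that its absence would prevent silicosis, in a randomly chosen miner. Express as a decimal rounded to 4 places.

p₁ = 0.661, p₀ = 0.122.
Under exogeneity and monotonicity, PNS = p₁ − p₀.
PNS = 0.661 − 0.122 = 0.539

PNS ≈ 0.5390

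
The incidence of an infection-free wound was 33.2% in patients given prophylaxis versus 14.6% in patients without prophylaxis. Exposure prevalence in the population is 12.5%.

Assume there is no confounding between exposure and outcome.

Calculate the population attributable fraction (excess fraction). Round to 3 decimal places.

PAF ≈ 0.137

p₁ = 0.332, p₀ = 0.146.
Overall risk P(Y=1) = π·p₁ + (1−π)·p₀ = 0.125×0.332 + 0.875×0.146 = 0.16925.
Under exogeneity, PAF = [P(Y=1) − p₀] / P(Y=1).
PAF = (0.16925 − 0.146) / 0.16925 ≈ 0.1374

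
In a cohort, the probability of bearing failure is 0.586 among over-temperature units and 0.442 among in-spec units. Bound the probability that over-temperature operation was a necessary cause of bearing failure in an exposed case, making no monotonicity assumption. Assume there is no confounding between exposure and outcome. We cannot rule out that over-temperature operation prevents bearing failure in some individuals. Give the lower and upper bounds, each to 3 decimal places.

0.246 ≤ PN ≤ 0.952

Let p₁ = 0.586, p₀ = 0.442.
Under exogeneity alone the bounds on PN are max{0,(p₁−p₀)/p₁} ≤ PN ≤ min{1,(1−p₀)/p₁}.
  lower = (p₁ − p₀)/p₁ = 0.144 / 0.586 ≈ 0.2457
  upper = min{1, (1 − p₀)/p₁} = 0.558 / 0.586 ≈ 0.9522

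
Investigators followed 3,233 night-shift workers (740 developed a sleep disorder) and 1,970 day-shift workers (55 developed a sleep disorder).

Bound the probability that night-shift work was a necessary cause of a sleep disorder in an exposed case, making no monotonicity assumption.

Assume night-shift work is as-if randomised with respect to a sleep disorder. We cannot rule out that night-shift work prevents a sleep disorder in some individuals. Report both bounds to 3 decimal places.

0.878 ≤ PN ≤ 1.000

p₁ = P(outcome | exposed) = 740/3233 = 0.22889
p₀ = P(outcome | unexposed) = 55/1970 = 0.027919
Under exogeneity alone the bounds on PN are max{0,(p₁−p₀)/p₁} ≤ PN ≤ min{1,(1−p₀)/p₁}.
  lower = (p₁ − p₀)/p₁ = 0.20097 / 0.22889 ≈ 0.8780
  upper = min{1, (1 − p₀)/p₁} = 0.97208 / 0.22889 ≈ 4.2469 → capped at 1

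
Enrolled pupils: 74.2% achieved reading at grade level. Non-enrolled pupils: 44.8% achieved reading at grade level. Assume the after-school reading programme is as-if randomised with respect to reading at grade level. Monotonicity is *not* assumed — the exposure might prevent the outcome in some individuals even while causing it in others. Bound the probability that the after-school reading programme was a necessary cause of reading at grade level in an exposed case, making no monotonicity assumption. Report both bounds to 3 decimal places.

0.396 ≤ PN ≤ 0.744

p₁ = 0.742, p₀ = 0.448.
Under exogeneity alone the bounds on PN are max{0,(p₁−p₀)/p₁} ≤ PN ≤ min{1,(1−p₀)/p₁}.
  lower = (p₁ − p₀)/p₁ = 0.294 / 0.742 ≈ 0.3962
  upper = min{1, (1 − p₀)/p₁} = 0.552 / 0.742 ≈ 0.7439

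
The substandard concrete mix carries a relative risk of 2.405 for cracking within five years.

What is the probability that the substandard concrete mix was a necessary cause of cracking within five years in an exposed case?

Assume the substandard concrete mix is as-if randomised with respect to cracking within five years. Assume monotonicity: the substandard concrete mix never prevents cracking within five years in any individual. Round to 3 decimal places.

Under exogeneity and monotonicity, PN = (RR − 1) / RR = 1 − 1/RR.
PN = (2.405 − 1) / 2.405 = 1.405 / 2.405 ≈ 0.5842

PN ≈ 0.584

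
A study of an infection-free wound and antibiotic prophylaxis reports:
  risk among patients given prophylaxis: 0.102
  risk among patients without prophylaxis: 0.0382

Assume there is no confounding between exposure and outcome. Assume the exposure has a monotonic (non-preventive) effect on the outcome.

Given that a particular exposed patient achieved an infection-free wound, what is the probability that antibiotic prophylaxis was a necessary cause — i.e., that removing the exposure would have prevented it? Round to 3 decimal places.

PN ≈ 0.625

Let p₁ = 0.102, p₀ = 0.0382.
Under exogeneity and monotonicity, PN = (p₁ − p₀) / p₁.
PN = (0.102 − 0.0382) / 0.102 = 0.0638 / 0.102 ≈ 0.6255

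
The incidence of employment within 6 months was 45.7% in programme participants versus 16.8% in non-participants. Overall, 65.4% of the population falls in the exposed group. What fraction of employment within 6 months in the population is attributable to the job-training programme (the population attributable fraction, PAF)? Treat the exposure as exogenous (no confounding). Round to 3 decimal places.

p₁ = 0.457, p₀ = 0.168.
Overall risk P(Y=1) = π·p₁ + (1−π)·p₀ = 0.654×0.457 + 0.346×0.168 = 0.35701.
Under exogeneity, PAF = [P(Y=1) − p₀] / P(Y=1).
PAF = (0.35701 − 0.168) / 0.35701 ≈ 0.5294

PAF ≈ 0.529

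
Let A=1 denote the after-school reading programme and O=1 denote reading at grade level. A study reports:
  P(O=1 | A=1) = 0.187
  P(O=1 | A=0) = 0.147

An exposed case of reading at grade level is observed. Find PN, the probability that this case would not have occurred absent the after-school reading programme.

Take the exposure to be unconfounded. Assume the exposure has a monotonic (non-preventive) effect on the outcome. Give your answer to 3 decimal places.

Let p₁ = 0.187, p₀ = 0.147.
Under exogeneity and monotonicity, PN = (p₁ − p₀) / p₁.
PN = (0.187 − 0.147) / 0.187 = 0.04 / 0.187 ≈ 0.2139

PN ≈ 0.214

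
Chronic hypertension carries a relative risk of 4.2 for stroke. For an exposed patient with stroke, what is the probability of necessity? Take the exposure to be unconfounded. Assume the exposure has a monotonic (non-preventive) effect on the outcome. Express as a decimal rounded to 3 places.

Under exogeneity and monotonicity, PN = (RR − 1) / RR = 1 − 1/RR.
PN = (4.2 − 1) / 4.2 = 3.2 / 4.2 ≈ 0.7619

PN ≈ 0.762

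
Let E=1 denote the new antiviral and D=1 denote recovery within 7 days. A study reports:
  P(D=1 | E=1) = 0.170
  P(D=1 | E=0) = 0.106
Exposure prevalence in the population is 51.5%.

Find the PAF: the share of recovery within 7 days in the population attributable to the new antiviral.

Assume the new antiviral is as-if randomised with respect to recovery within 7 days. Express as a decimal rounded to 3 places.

Let p₁ = 0.17, p₀ = 0.106.
Overall risk P(Y=1) = π·p₁ + (1−π)·p₀ = 0.515×0.17 + 0.485×0.106 = 0.13896.
Under exogeneity, PAF = [P(Y=1) − p₀] / P(Y=1).
PAF = (0.13896 − 0.106) / 0.13896 ≈ 0.2372

PAF ≈ 0.237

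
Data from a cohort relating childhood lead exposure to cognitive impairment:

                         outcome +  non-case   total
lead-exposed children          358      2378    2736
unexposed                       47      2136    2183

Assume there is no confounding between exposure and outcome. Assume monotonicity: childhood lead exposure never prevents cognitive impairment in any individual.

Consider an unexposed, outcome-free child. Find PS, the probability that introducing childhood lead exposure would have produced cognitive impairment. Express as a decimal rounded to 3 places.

p₁ = P(outcome | exposed) = 358/2736 = 0.13085
p₀ = P(outcome | unexposed) = 47/2183 = 0.02153
Under exogeneity and monotonicity, PS = (p₁ − p₀)/(1 − p₀).
PS = (0.13085 − 0.02153) / 0.97847 ≈ 0.1117

PS ≈ 0.112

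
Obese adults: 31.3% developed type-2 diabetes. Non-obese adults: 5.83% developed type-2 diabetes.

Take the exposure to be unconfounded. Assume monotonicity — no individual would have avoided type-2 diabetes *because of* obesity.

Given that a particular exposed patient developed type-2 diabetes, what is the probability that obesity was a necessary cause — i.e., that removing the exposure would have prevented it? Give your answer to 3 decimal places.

p₁ = 0.313, p₀ = 0.0583.
Under exogeneity and monotonicity, PN = (p₁ − p₀) / p₁.
PN = (0.313 − 0.0583) / 0.313 = 0.2547 / 0.313 ≈ 0.8137

PN ≈ 0.814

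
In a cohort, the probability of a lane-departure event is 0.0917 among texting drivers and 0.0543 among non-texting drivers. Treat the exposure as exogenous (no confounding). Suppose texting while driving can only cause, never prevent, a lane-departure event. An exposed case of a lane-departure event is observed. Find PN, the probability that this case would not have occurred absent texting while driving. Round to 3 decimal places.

PN ≈ 0.408

Let p₁ = 0.0917, p₀ = 0.0543.
Under exogeneity and monotonicity, PN = (p₁ − p₀) / p₁.
PN = (0.0917 − 0.0543) / 0.0917 = 0.0374 / 0.0917 ≈ 0.4079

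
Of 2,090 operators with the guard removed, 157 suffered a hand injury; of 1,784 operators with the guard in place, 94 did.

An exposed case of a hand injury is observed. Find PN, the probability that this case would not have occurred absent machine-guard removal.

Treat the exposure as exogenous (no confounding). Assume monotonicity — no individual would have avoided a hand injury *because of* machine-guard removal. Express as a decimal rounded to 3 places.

PN ≈ 0.299

p₁ = P(outcome | exposed) = 157/2090 = 0.07512
p₀ = P(outcome | unexposed) = 94/1784 = 0.052691
Under exogeneity and monotonicity, PN = (p₁ − p₀) / p₁.
PN = (0.07512 − 0.052691) / 0.07512 = 0.022429 / 0.07512 ≈ 0.2986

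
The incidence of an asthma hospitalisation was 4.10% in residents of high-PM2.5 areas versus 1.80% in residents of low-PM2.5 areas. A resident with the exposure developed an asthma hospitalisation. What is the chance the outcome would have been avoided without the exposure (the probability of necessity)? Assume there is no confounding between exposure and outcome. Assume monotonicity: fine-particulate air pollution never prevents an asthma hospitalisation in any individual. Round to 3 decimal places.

p₁ = 0.041, p₀ = 0.018.
Under exogeneity and monotonicity, PN = (p₁ − p₀) / p₁.
PN = (0.041 − 0.018) / 0.041 = 0.023 / 0.041 ≈ 0.5610

PN ≈ 0.561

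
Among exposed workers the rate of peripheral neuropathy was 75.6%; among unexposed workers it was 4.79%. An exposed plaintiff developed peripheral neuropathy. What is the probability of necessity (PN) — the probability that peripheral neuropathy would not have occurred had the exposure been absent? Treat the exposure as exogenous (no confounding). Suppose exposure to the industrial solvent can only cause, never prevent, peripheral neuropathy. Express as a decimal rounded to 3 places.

PN ≈ 0.937

p₁ = 0.756, p₀ = 0.0479.
Under exogeneity and monotonicity, PN = (p₁ − p₀) / p₁.
PN = (0.756 − 0.0479) / 0.756 = 0.7081 / 0.756 ≈ 0.9366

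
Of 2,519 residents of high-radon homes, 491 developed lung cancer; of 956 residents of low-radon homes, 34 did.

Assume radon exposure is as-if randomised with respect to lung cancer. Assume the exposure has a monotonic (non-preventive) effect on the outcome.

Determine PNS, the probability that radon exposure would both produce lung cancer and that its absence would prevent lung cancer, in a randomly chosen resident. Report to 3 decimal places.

PNS ≈ 0.159

p₁ = P(outcome | exposed) = 491/2519 = 0.19492
p₀ = P(outcome | unexposed) = 34/956 = 0.035565
Under exogeneity and monotonicity, PNS = p₁ − p₀.
PNS = 0.19492 − 0.035565 = 0.15935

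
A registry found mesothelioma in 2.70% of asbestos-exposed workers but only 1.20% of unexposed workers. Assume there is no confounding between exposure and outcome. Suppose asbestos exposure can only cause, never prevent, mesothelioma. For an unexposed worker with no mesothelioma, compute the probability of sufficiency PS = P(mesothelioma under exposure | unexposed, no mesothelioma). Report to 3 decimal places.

p₁ = 0.027, p₀ = 0.012.
Under exogeneity and monotonicity, PS = (p₁ − p₀) / (1 − p₀).
PS = (0.027 − 0.012) / (1 − 0.012) = 0.015 / 0.988 ≈ 0.0152

PS ≈ 0.015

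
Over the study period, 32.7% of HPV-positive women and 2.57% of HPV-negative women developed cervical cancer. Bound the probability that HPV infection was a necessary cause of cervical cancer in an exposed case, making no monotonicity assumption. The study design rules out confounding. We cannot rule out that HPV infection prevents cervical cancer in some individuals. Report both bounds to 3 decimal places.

p₁ = 0.327, p₀ = 0.0257.
Under exogeneity alone the bounds on PN are max{0,(p₁−p₀)/p₁} ≤ PN ≤ min{1,(1−p₀)/p₁}.
  lower = (p₁ − p₀)/p₁ = 0.3013 / 0.327 ≈ 0.9214
  upper = min{1, (1 − p₀)/p₁} = 0.9743 / 0.327 ≈ 2.9795 → capped at 1

0.921 ≤ PN ≤ 1.000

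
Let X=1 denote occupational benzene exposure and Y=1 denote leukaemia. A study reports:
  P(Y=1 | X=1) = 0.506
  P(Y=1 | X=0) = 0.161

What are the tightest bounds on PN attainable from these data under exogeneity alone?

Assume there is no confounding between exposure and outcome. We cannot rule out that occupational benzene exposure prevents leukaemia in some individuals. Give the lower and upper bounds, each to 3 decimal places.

0.682 ≤ PN ≤ 1.000

Let p₁ = 0.506, p₀ = 0.161.
Under exogeneity alone the bounds on PN are max{0,(p₁−p₀)/p₁} ≤ PN ≤ min{1,(1−p₀)/p₁}.
  lower = (p₁ − p₀)/p₁ = 0.345 / 0.506 ≈ 0.6818
  upper = min{1, (1 − p₀)/p₁} = 0.839 / 0.506 ≈ 1.6581 → capped at 1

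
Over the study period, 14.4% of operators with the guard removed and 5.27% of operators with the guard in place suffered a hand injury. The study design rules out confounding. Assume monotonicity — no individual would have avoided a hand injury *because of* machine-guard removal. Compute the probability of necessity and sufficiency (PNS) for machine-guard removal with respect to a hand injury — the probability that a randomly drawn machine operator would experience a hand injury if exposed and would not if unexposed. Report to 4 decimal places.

PNS ≈ 0.0913

p₁ = 0.144, p₀ = 0.0527.
Under exogeneity and monotonicity, PNS = p₁ − p₀.
PNS = 0.144 − 0.0527 = 0.0913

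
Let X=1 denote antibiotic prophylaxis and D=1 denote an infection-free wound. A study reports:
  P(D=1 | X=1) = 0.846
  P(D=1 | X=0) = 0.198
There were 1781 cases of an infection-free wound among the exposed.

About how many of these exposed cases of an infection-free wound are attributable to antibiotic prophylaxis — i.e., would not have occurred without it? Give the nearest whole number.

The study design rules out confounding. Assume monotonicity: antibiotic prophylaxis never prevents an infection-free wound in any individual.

about 1364 cases

Let p₁ = 0.846, p₀ = 0.198.
PN = (p₁ − p₀)/p₁ = (0.846 − 0.198) / 0.846 ≈ 0.76596.
Attributable cases ≈ PN × (exposed cases) = 0.76596 × 1781 ≈ 1364.17.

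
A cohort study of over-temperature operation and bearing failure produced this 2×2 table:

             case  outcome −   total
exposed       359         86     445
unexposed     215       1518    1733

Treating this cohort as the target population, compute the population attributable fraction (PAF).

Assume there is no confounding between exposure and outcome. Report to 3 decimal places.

p₁ = P(outcome | exposed) = 359/445 = 0.80674
p₀ = P(outcome | unexposed) = 215/1733 = 0.12406
Exposure prevalence π = 445/2178 = 0.20432; overall risk P(Y=1) = 0.26354.
Under exogeneity, PAF = [P(Y=1) − p₀]/P(Y=1).
PAF = (0.26354 − 0.12406) / 0.26354 ≈ 0.5293

PAF ≈ 0.529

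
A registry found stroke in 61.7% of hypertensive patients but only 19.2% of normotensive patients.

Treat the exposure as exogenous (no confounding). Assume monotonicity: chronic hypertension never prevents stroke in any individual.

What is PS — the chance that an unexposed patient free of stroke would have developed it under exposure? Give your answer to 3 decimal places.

p₁ = 0.617, p₀ = 0.192.
Under exogeneity and monotonicity, PS = (p₁ − p₀) / (1 − p₀).
PS = (0.617 − 0.192) / (1 − 0.192) = 0.425 / 0.808 ≈ 0.5260

PS ≈ 0.526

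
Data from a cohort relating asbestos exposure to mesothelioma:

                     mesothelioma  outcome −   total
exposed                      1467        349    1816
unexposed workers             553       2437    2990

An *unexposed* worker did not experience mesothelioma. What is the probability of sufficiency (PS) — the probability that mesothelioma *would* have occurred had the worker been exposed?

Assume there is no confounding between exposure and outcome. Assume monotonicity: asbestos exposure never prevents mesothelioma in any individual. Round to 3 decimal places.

p₁ = P(outcome | exposed) = 1467/1816 = 0.80782
p₀ = P(outcome | unexposed) = 553/2990 = 0.18495
Under exogeneity and monotonicity, PS = (p₁ − p₀)/(1 − p₀).
PS = (0.80782 − 0.18495) / 0.81505 ≈ 0.7642

PS ≈ 0.764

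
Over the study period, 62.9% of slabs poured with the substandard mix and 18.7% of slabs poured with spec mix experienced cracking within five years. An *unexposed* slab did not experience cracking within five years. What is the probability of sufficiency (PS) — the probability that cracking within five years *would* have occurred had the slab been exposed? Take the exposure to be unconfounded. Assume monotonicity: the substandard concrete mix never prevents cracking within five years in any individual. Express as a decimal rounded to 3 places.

PS ≈ 0.544

p₁ = 0.629, p₀ = 0.187.
Under exogeneity and monotonicity, PS = (p₁ − p₀) / (1 − p₀).
PS = (0.629 − 0.187) / (1 − 0.187) = 0.442 / 0.813 ≈ 0.5437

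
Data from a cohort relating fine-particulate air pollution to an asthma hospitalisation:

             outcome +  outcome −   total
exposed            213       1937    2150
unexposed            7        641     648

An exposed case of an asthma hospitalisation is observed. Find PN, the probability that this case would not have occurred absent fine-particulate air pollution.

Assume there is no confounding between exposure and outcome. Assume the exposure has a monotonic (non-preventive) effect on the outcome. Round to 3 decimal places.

p₁ = P(outcome | exposed) = 213/2150 = 0.09907
p₀ = P(outcome | unexposed) = 7/648 = 0.010802
Under exogeneity and monotonicity, PN = (p₁ − p₀) / p₁.
PN = (0.09907 − 0.010802) / 0.09907 = 0.088267 / 0.09907 ≈ 0.8910

PN ≈ 0.891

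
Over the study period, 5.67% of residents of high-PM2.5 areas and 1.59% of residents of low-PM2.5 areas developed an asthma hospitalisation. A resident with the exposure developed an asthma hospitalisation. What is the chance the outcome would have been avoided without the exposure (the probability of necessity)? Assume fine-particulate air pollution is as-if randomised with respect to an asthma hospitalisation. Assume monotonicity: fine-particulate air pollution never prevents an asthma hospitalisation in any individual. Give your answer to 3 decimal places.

p₁ = 0.0567, p₀ = 0.0159.
Under exogeneity and monotonicity, PN = (p₁ − p₀) / p₁.
PN = (0.0567 − 0.0159) / 0.0567 = 0.0408 / 0.0567 ≈ 0.7196

PN ≈ 0.720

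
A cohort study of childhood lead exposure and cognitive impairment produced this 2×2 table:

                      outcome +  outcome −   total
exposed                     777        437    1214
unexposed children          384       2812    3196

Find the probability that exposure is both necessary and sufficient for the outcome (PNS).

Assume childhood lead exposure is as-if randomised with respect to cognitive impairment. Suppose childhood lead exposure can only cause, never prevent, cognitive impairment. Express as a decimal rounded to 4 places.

p₁ = P(outcome | exposed) = 777/1214 = 0.64003
p₀ = P(outcome | unexposed) = 384/3196 = 0.12015
Under exogeneity and monotonicity, PNS = p₁ − p₀.
PNS = 0.64003 − 0.12015 = 0.51988

PNS ≈ 0.5199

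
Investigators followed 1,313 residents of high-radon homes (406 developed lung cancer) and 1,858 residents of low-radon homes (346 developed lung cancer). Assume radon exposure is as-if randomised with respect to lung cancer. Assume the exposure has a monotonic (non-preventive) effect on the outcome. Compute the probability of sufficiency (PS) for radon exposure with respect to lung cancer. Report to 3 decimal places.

PS ≈ 0.151

p₁ = P(outcome | exposed) = 406/1313 = 0.30922
p₀ = P(outcome | unexposed) = 346/1858 = 0.18622
Under exogeneity and monotonicity, PS = (p₁ − p₀) / (1 − p₀).
PS = (0.30922 − 0.18622) / (1 − 0.18622) = 0.12299 / 0.81378 ≈ 0.1511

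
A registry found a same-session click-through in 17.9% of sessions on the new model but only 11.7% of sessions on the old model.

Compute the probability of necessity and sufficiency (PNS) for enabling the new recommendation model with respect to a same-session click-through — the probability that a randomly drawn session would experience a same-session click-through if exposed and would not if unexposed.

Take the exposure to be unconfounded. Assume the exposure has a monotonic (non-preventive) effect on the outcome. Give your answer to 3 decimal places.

PNS ≈ 0.062

p₁ = 0.179, p₀ = 0.117.
Under exogeneity and monotonicity, PNS = p₁ − p₀.
PNS = 0.179 − 0.117 = 0.062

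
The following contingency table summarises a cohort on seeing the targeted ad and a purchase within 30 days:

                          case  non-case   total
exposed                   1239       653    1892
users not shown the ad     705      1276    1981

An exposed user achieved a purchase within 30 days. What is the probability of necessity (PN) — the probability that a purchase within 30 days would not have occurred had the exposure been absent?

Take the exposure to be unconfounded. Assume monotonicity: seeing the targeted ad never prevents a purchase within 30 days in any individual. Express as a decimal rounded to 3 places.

p₁ = P(outcome | exposed) = 1239/1892 = 0.65486
p₀ = P(outcome | unexposed) = 705/1981 = 0.35588
Under exogeneity and monotonicity, PN = (p₁ − p₀)/p₁.
PN = (0.65486 − 0.35588) / 0.65486 ≈ 0.4566

PN ≈ 0.457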